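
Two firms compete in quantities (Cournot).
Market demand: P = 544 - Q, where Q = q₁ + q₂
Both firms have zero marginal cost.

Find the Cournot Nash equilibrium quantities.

q₁* = q₂* = 181.33; P* = 181.33

Work:
Profit: π_i = P·q_i = (a - q_i - q_j)·q_i
FOC: ∂π_i/∂q_i = a - 2q_i - q_j = 0
Reaction function: q_i = (544 - q_j)/2
Symmetry: q* = 544/3 = 181.33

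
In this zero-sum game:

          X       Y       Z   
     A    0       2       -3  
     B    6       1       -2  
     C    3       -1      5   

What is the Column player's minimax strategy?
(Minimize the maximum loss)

Column should play Y, value = 2

Work:
Column player minimizes Row's maximum payoff:
Column X: max payoff to Row = 6
Column Y: max payoff to Row = 2
Column Z: max payoff to Row = 5
Minimum is 2, achieved by column Y.
Minimax strategy: Y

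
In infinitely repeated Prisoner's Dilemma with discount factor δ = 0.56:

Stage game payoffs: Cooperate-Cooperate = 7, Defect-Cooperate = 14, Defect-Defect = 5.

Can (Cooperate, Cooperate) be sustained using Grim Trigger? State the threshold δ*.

δ* = 0.7778; since δ = 0.56 < 0.7778, cooperation cannot be sustained

Work:
For Grim Trigger:
Cooperate forever: 7/(1-δ)
Defect then punished: 14 + 5·δ/(1-δ)
Need: 7/(1-δ) ≥ 14 + 5·δ/(1-δ)
Solving: δ ≥ (T-R)/(T-P) = (14-7)/(14-5) = 0.7778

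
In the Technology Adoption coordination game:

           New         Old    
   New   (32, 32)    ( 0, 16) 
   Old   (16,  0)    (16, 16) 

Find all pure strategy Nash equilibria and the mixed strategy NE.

Pure NE: (New, New) and (Old, Old); Mixed NE: p = 0.5, q = 0.5

Work:
Check pure NE:
(New, New): (32, 32) - no unilateral deviation beneficial
(Old, Old): (16, 16) - no unilateral deviation beneficial
Mixed NE: P1 plays New with p = 0.5, P2 plays New with q = 0.5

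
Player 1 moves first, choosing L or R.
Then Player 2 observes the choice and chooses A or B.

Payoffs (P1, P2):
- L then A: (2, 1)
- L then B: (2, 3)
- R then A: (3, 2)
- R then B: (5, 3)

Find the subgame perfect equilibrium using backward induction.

P1 plays R, P2 plays B after L and B after R; Payoff (5, 3)

Work:
Backward induction:
After L: P2 chooses B → P1 gets 2
After R: P2 chooses B → P1 gets 5
P1 chooses R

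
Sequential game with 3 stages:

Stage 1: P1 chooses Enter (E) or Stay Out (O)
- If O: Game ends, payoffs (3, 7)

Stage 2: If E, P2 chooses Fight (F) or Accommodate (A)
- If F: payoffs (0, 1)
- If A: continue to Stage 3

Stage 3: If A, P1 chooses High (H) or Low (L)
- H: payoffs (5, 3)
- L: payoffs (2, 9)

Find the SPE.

SPE: (E, A, H); Outcome (5, 3)

Work:
Stage 3: P1 chooses H (5 vs 2)
Stage 2: P2: F->1, A->3 (anticipating H). Choose A
Stage 1: P1: O->3, E->5 (anticipating A, H). Choose E
SPE path: E -> A -> H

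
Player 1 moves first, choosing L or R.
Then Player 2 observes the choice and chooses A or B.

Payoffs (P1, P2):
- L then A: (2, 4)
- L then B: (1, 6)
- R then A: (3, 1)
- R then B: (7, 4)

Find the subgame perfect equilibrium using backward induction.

P1 plays R, P2 plays B after L and B after R; Payoff (7, 4)

Work:
Backward induction:
After L: P2 chooses B → P1 gets 1
After R: P2 chooses B → P1 gets 7
P1 chooses R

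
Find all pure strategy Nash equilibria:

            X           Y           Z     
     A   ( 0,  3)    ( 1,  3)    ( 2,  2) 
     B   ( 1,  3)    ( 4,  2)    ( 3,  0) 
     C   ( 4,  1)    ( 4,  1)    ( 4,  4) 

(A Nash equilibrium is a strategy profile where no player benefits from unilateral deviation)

Nash equilibrium: (C, Z)

Work:
Best responses:
  P1 vs X: payoffs [0, 1, 4] → best response C (payoff 4)
  P1 vs Y: payoffs [1, 4, 4] → best response B/C (payoff 4)
  P1 vs Z: payoffs [2, 3, 4] → best response C (payoff 4)
  P2 vs A: payoffs [3, 3, 2] → best response X/Y (payoff 3)
  P2 vs B: payoffs [3, 2, 0] → best response X (payoff 3)
  P2 vs C: payoffs [1, 1, 4] → best response Z (payoff 4)
Mutual best responses: (C,Z) → Nash equilibria.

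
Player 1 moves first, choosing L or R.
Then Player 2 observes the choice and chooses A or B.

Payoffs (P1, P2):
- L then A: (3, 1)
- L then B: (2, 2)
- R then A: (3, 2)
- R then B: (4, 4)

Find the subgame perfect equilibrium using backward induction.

P1 plays R, P2 plays B after L and B after R; Payoff (4, 4)

Work:
Backward induction:
After L: P2 chooses B → P1 gets 2
After R: P2 chooses B → P1 gets 4
P1 chooses R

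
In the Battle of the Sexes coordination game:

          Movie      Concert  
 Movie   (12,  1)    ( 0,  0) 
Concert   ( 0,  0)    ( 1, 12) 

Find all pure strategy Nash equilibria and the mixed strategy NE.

Pure NE: (Movie, Movie) and (Concert, Concert); Mixed NE: p = 0.9231, q = 0.0769

Work:
Check pure NE:
(Movie, Movie): (12, 1) - no unilateral deviation beneficial
(Concert, Concert): (1, 12) - no unilateral deviation beneficial
Mixed NE: P1 plays Movie with p = 0.9231, P2 plays Movie with q = 0.0769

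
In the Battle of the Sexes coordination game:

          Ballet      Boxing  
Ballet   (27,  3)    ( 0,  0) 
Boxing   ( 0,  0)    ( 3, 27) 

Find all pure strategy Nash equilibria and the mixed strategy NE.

Pure NE: (Ballet, Ballet) and (Boxing, Boxing); Mixed NE: p = 0.9, q = 0.1

Work:
Check pure NE:
(Ballet, Ballet): (27, 3) - no unilateral deviation beneficial
(Boxing, Boxing): (3, 27) - no unilateral deviation beneficial
Mixed NE: P1 plays Ballet with p = 0.9, P2 plays Ballet with q = 0.1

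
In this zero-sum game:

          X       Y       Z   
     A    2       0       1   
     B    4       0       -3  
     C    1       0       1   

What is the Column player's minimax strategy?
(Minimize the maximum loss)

Column should play Y, value = 0

Work:
Column player minimizes Row's maximum payoff:
Column X: max payoff to Row = 4
Column Y: max payoff to Row = 0
Column Z: max payoff to Row = 1
Minimum is 0, achieved by column Y.
Minimax strategy: Y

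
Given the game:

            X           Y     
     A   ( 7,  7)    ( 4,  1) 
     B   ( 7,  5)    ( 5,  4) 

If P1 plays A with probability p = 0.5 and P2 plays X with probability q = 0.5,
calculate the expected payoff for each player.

E[P1] = 5.75, E[P2] = 4.25

Work:
E[P1] = p·q·π₁(A,X) + p·(1-q)·π₁(A,Y) + (1-p)·q·π₁(B,X) + (1-p)·(1-q)·π₁(B,Y)
= 0.5·0.5·7 + 0.5·0.5·4 + 0.5·0.5·7 + 0.5·0.5·5
= 5.75

E[P2] = 4.25 (similar calculation)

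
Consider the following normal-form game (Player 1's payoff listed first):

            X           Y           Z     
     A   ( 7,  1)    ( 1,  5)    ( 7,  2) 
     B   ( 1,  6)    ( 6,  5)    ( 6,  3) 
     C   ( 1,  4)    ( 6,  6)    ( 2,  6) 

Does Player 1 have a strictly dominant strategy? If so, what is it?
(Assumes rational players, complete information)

No strictly dominant strategy exists for Player 1

Work:
A strategy strictly dominates another if it gives a strictly higher payoff against every opponent action. Compare each pair of P1's strategies column-by-column:
  A vs B: [7 vs 1, 1 vs 6, 7 vs 6] → A does not strictly dominate B (column Y: 1 ≤ 6)
  A vs C: [7 vs 1, 1 vs 6, 7 vs 2] → A does not strictly dominate C (column Y: 1 ≤ 6)
  B vs A: [1 vs 7, 6 vs 1, 6 vs 7] → B does not strictly dominate A (column X: 1 ≤ 7)
  B vs C: [1 vs 1, 6 vs 6, 6 vs 2] → B does not strictly dominate C (column X: 1 ≤ 1)
  C vs A: [1 vs 7, 6 vs 1, 2 vs 7] → C does not strictly dominate A (column X: 1 ≤ 7)
  C vs B: [1 vs 1, 6 vs 6, 2 vs 6] → C does not strictly dominate B (column X: 1 ≤ 1)
No single strategy strictly dominates all others → no strictly dominant strategy.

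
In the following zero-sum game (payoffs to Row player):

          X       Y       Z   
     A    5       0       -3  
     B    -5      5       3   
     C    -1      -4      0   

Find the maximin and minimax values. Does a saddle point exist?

Maximin = -3, Minimax = 3, Saddle: False

Work:
Row minimums: [-3, -5, -4] → maximin = -3
Column maximums: [5, 5, 3] → minimax = 3
No saddle point (maximin ≠ minimax). Mixed strategy needed.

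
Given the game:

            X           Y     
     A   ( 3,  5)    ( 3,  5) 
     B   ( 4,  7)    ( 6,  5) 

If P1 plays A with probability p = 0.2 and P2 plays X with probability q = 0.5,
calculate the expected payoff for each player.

E[P1] = 4.6, E[P2] = 5.8

Work:
E[P1] = p·q·π₁(A,X) + p·(1-q)·π₁(A,Y) + (1-p)·q·π₁(B,X) + (1-p)·(1-q)·π₁(B,Y)
= 0.2·0.5·3 + 0.2·0.5·3 + 0.8·0.5·4 + 0.8·0.5·6
= 4.6

E[P2] = 5.8 (similar calculation)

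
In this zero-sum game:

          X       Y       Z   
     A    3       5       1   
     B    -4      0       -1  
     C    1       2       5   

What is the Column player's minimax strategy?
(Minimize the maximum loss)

Column should play X, value = 3

Work:
Column player minimizes Row's maximum payoff:
Column X: max payoff to Row = 3
Column Y: max payoff to Row = 5
Column Z: max payoff to Row = 5
Minimum is 3, achieved by column X.
Minimax strategy: X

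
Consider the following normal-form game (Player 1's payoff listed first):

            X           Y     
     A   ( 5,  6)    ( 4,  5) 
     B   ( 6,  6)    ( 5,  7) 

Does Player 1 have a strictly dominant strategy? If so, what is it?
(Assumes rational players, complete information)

Yes, Player 1's strictly dominant strategy is B

Work:
A strategy strictly dominates another if it gives a strictly higher payoff against every opponent action. Compare each pair of P1's strategies column-by-column:
  A vs B: [5 vs 6, 4 vs 5] → A does not strictly dominate B (column X: 5 ≤ 6)
  B vs A: [6 vs 5, 5 vs 4] → B strictly dominates A
B strictly dominates every other strategy → strictly dominant.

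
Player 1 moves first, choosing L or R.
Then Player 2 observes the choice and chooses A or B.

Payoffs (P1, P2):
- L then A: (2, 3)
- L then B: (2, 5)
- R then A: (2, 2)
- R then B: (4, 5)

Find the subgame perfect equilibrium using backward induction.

P1 plays R, P2 plays B after L and B after R; Payoff (4, 5)

Work:
Backward induction:
After L: P2 chooses B → P1 gets 2
After R: P2 chooses B → P1 gets 4
P1 chooses R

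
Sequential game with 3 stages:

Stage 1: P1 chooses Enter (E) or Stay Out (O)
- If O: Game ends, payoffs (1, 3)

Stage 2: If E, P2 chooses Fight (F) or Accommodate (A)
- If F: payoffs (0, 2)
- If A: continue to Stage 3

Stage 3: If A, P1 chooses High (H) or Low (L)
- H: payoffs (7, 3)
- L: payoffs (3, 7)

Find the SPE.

SPE: (E, A, H); Outcome (7, 3)

Work:
Stage 3: P1 chooses H (7 vs 3)
Stage 2: P2: F->2, A->3 (anticipating H). Choose A
Stage 1: P1: O->1, E->7 (anticipating A, H). Choose E
SPE path: E -> A -> H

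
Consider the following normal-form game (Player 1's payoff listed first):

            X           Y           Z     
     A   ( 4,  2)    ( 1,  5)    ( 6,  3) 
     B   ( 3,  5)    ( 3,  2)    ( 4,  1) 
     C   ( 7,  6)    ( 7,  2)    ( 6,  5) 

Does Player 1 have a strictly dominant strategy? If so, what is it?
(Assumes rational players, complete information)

No strictly dominant strategy exists for Player 1

Work:
A strategy strictly dominates another if it gives a strictly higher payoff against every opponent action. Compare each pair of P1's strategies column-by-column:
  A vs B: [4 vs 3, 1 vs 3, 6 vs 4] → A does not strictly dominate B (column Y: 1 ≤ 3)
  A vs C: [4 vs 7, 1 vs 7, 6 vs 6] → A does not strictly dominate C (column X: 4 ≤ 7)
  B vs A: [3 vs 4, 3 vs 1, 4 vs 6] → B does not strictly dominate A (column X: 3 ≤ 4)
  B vs C: [3 vs 7, 3 vs 7, 4 vs 6] → B does not strictly dominate C (column X: 3 ≤ 7)
  C vs A: [7 vs 4, 7 vs 1, 6 vs 6] → C does not strictly dominate A (column Z: 6 ≤ 6)
  C vs B: [7 vs 3, 7 vs 3, 6 vs 4] → C strictly dominates B
No single strategy strictly dominates all others → no strictly dominant strategy.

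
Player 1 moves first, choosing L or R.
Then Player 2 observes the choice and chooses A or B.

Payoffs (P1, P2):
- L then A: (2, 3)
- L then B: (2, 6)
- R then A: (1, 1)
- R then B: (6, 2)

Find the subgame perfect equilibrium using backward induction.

P1 plays R, P2 plays B after L and B after R; Payoff (6, 2)

Work:
Backward induction:
After L: P2 chooses B → P1 gets 2
After R: P2 chooses B → P1 gets 6
P1 chooses R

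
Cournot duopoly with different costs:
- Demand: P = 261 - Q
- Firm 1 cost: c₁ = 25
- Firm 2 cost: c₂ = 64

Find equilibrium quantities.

q₁* = 91.67, q₂* = 52.67

Work:
Reaction: q₁ = (261 - 25 - q₂)/2
Reaction: q₂ = (261 - 64 - q₁)/2
Solve simultaneously:
q₁* = (261 - 2×25 + 64)/3 = 91.67
q₂* = (261 - 2×64 + 25)/3 = 52.67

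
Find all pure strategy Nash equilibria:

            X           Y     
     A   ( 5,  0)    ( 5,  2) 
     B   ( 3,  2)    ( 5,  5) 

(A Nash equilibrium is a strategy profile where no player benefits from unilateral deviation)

Nash equilibrium: (A, Y), (B, Y)

Work:
Best responses:
  P1 vs X: payoffs [5, 3] → best response A (payoff 5)
  P1 vs Y: payoffs [5, 5] → best response A/B (payoff 5)
  P2 vs A: payoffs [0, 2] → best response Y (payoff 2)
  P2 vs B: payoffs [2, 5] → best response Y (payoff 5)
Mutual best responses: (A,Y), (B,Y) → Nash equilibria.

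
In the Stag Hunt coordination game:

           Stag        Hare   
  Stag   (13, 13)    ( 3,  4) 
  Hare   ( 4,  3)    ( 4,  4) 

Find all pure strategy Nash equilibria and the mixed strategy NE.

Pure NE: (Stag, Stag) and (Hare, Hare); Mixed NE: p = 0.1, q = 0.1

Work:
Check pure NE:
(Stag, Stag): (13, 13) - no unilateral deviation beneficial
(Hare, Hare): (4, 4) - no unilateral deviation beneficial
Mixed NE: P1 plays Stag with p = 0.1, P2 plays Stag with q = 0.1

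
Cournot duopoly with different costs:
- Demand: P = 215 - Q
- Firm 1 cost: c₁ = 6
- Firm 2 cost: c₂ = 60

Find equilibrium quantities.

q₁* = 87.67, q₂* = 33.67

Work:
Reaction: q₁ = (215 - 6 - q₂)/2
Reaction: q₂ = (215 - 60 - q₁)/2
Solve simultaneously:
q₁* = (215 - 2×6 + 60)/3 = 87.67
q₂* = (215 - 2×60 + 6)/3 = 33.67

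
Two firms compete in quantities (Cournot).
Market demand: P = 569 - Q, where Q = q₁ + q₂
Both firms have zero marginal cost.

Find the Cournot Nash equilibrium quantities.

q₁* = q₂* = 189.67; P* = 189.67

Work:
Profit: π_i = P·q_i = (a - q_i - q_j)·q_i
FOC: ∂π_i/∂q_i = a - 2q_i - q_j = 0
Reaction function: q_i = (569 - q_j)/2
Symmetry: q* = 569/3 = 189.67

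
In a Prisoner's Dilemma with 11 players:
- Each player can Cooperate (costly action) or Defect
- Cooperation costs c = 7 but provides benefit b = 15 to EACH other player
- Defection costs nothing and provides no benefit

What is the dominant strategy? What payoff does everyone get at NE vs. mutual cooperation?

Dominant: Defect; NE payoff = 0; Coop payoff = 143

Work:
Defect dominates (saves cost c = 7, benefit to others is external)
NE: All defect → everyone gets 0
If all cooperate: each receives (10)×15 - 7 = 143
Social dilemma: 143 > 0 but NE gives 0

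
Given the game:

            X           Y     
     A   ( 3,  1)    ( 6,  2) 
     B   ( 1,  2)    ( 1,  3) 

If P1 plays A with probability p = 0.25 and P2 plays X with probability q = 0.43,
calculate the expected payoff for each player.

E[P1] = 1.9275, E[P2] = 2.32

Work:
E[P1] = p·q·π₁(A,X) + p·(1-q)·π₁(A,Y) + (1-p)·q·π₁(B,X) + (1-p)·(1-q)·π₁(B,Y)
= 0.25·0.43·3 + 0.25·0.57·6 + 0.75·0.43·1 + 0.75·0.57·1
= 1.9275

E[P2] = 2.32 (similar calculation)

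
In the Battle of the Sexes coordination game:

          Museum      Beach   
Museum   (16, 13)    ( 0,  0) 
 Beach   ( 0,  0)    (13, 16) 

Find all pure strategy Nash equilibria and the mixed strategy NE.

Pure NE: (Museum, Museum) and (Beach, Beach); Mixed NE: p = 0.5517, q = 0.4483

Work:
Check pure NE:
(Museum, Museum): (16, 13) - no unilateral deviation beneficial
(Beach, Beach): (13, 16) - no unilateral deviation beneficial
Mixed NE: P1 plays Museum with p = 0.5517, P2 plays Museum with q = 0.4483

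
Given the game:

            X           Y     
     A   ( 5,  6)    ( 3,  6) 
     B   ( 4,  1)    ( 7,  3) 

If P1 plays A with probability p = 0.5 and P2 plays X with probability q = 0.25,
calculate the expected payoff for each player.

E[P1] = 4.875, E[P2] = 4.25

Work:
E[P1] = p·q·π₁(A,X) + p·(1-q)·π₁(A,Y) + (1-p)·q·π₁(B,X) + (1-p)·(1-q)·π₁(B,Y)
= 0.5·0.25·5 + 0.5·0.75·3 + 0.5·0.25·4 + 0.5·0.75·7
= 4.875

E[P2] = 4.25 (similar calculation)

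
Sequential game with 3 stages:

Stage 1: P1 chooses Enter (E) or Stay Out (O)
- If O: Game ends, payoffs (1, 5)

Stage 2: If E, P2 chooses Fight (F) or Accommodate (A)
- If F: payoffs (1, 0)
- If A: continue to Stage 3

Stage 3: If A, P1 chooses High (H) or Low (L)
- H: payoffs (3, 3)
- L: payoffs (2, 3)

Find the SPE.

SPE: (E, A, H); Outcome (3, 3)

Work:
Stage 3: P1 chooses H (3 vs 2)
Stage 2: P2: F->0, A->3 (anticipating H). Choose A
Stage 1: P1: O->1, E->3 (anticipating A, H). Choose E
SPE path: E -> A -> H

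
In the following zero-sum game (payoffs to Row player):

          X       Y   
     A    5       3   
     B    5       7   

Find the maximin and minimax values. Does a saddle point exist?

Maximin = 5, Minimax = 5, Saddle: True

Work:
Row minimums: [3, 5] → maximin = 5
Column maximums: [5, 7] → minimax = 5
Saddle point exists! Game value = 5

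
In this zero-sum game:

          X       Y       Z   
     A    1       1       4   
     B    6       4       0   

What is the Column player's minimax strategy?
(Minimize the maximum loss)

Column should play Y or Z (all achieve the minimum), value = 4

Work:
Column player minimizes Row's maximum payoff:
Column X: max payoff to Row = 6
Column Y: max payoff to Row = 4
Column Z: max payoff to Row = 4
Minimum is 4, achieved by columns Y, Z (tied).
Each of Y or Z is a minimax strategy.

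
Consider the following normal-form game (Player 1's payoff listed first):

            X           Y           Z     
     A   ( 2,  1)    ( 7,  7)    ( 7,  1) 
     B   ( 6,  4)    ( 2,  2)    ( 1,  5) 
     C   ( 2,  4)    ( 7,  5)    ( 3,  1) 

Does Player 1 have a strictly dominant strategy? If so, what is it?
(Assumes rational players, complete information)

No strictly dominant strategy exists for Player 1

Work:
A strategy strictly dominates another if it gives a strictly higher payoff against every opponent action. Compare each pair of P1's strategies column-by-column:
  A vs B: [2 vs 6, 7 vs 2, 7 vs 1] → A does not strictly dominate B (column X: 2 ≤ 6)
  A vs C: [2 vs 2, 7 vs 7, 7 vs 3] → A does not strictly dominate C (column X: 2 ≤ 2)
  B vs A: [6 vs 2, 2 vs 7, 1 vs 7] → B does not strictly dominate A (column Y: 2 ≤ 7)
  B vs C: [6 vs 2, 2 vs 7, 1 vs 3] → B does not strictly dominate C (column Y: 2 ≤ 7)
  C vs A: [2 vs 2, 7 vs 7, 3 vs 7] → C does not strictly dominate A (column X: 2 ≤ 2)
  C vs B: [2 vs 6, 7 vs 2, 3 vs 1] → C does not strictly dominate B (column X: 2 ≤ 6)
No single strategy strictly dominates all others → no strictly dominant strategy.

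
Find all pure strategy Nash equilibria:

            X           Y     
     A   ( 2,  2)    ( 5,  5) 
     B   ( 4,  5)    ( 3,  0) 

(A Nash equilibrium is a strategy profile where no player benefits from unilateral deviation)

Nash equilibrium: (A, Y), (B, X)

Work:
Best responses:
  P1 vs X: payoffs [2, 4] → best response B (payoff 4)
  P1 vs Y: payoffs [5, 3] → best response A (payoff 5)
  P2 vs A: payoffs [2, 5] → best response Y (payoff 5)
  P2 vs B: payoffs [5, 0] → best response X (payoff 5)
Mutual best responses: (A,Y), (B,X) → Nash equilibria.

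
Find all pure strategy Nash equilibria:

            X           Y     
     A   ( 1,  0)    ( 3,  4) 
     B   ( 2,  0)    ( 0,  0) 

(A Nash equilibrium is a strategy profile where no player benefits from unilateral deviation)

Nash equilibrium: (A, Y), (B, X)

Work:
Best responses:
  P1 vs X: payoffs [1, 2] → best response B (payoff 2)
  P1 vs Y: payoffs [3, 0] → best response A (payoff 3)
  P2 vs A: payoffs [0, 4] → best response Y (payoff 4)
  P2 vs B: payoffs [0, 0] → best response X/Y (payoff 0)
Mutual best responses: (A,Y), (B,X) → Nash equilibria.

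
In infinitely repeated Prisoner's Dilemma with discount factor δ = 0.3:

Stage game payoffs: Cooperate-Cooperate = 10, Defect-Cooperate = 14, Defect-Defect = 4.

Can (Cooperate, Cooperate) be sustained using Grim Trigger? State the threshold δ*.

δ* = 0.4; since δ = 0.3 < 0.4, cooperation cannot be sustained

Work:
For Grim Trigger:
Cooperate forever: 10/(1-δ)
Defect then punished: 14 + 4·δ/(1-δ)
Need: 10/(1-δ) ≥ 14 + 4·δ/(1-δ)
Solving: δ ≥ (T-R)/(T-P) = (14-10)/(14-4) = 0.4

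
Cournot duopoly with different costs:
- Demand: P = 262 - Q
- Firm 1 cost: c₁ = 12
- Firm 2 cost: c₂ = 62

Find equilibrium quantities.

q₁* = 100.0, q₂* = 50.0

Work:
Reaction: q₁ = (262 - 12 - q₂)/2
Reaction: q₂ = (262 - 62 - q₁)/2
Solve simultaneously:
q₁* = (262 - 2×12 + 62)/3 = 100.0
q₂* = (262 - 2×62 + 12)/3 = 50.0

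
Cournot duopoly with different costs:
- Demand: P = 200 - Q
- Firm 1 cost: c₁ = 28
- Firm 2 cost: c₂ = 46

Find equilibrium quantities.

q₁* = 63.33, q₂* = 45.33

Work:
Reaction: q₁ = (200 - 28 - q₂)/2
Reaction: q₂ = (200 - 46 - q₁)/2
Solve simultaneously:
q₁* = (200 - 2×28 + 46)/3 = 63.33
q₂* = (200 - 2×46 + 28)/3 = 45.33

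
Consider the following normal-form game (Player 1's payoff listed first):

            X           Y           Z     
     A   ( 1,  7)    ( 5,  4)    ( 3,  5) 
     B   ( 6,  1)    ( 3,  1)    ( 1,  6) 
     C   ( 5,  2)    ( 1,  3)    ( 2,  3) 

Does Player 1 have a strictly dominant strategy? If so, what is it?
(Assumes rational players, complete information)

No strictly dominant strategy exists for Player 1

Work:
A strategy strictly dominates another if it gives a strictly higher payoff against every opponent action. Compare each pair of P1's strategies column-by-column:
  A vs B: [1 vs 6, 5 vs 3, 3 vs 1] → A does not strictly dominate B (column X: 1 ≤ 6)
  A vs C: [1 vs 5, 5 vs 1, 3 vs 2] → A does not strictly dominate C (column X: 1 ≤ 5)
  B vs A: [6 vs 1, 3 vs 5, 1 vs 3] → B does not strictly dominate A (column Y: 3 ≤ 5)
  B vs C: [6 vs 5, 3 vs 1, 1 vs 2] → B does not strictly dominate C (column Z: 1 ≤ 2)
  C vs A: [5 vs 1, 1 vs 5, 2 vs 3] → C does not strictly dominate A (column Y: 1 ≤ 5)
  C vs B: [5 vs 6, 1 vs 3, 2 vs 1] → C does not strictly dominate B (column X: 5 ≤ 6)
No single strategy strictly dominates all others → no strictly dominant strategy.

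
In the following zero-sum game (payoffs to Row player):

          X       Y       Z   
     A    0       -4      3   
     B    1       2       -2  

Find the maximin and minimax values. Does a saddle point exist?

Maximin = -2, Minimax = 1, Saddle: False

Work:
Row minimums: [-4, -2] → maximin = -2
Column maximums: [1, 2, 3] → minimax = 1
No saddle point (maximin ≠ minimax). Mixed strategy needed.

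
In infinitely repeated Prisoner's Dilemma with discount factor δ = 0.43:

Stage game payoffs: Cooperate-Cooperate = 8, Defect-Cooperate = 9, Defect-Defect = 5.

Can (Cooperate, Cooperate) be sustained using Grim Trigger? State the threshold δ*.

δ* = 0.25; since δ = 0.43 ≥ 0.25, cooperation can be sustained

Work:
For Grim Trigger:
Cooperate forever: 8/(1-δ)
Defect then punished: 9 + 5·δ/(1-δ)
Need: 8/(1-δ) ≥ 9 + 5·δ/(1-δ)
Solving: δ ≥ (T-R)/(T-P) = (9-8)/(9-5) = 0.25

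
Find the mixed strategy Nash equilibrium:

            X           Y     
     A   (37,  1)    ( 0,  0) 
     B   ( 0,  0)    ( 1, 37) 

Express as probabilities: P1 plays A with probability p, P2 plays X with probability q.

p = 0.9737, q = 0.0263

Work:
Find probabilities that make opponent indifferent:
P2 chooses q to make P1 indifferent between A and B
P1 chooses p to make P2 indifferent between X and Y
Mixed NE: P1 plays (A: 0.9737, B: 0.0263), P2 plays (X: 0.0263, Y: 0.9737)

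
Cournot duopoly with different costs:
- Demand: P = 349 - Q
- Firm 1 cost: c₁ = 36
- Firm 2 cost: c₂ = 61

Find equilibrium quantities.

q₁* = 112.67, q₂* = 87.67

Work:
Reaction: q₁ = (349 - 36 - q₂)/2
Reaction: q₂ = (349 - 61 - q₁)/2
Solve simultaneously:
q₁* = (349 - 2×36 + 61)/3 = 112.67
q₂* = (349 - 2×61 + 36)/3 = 87.67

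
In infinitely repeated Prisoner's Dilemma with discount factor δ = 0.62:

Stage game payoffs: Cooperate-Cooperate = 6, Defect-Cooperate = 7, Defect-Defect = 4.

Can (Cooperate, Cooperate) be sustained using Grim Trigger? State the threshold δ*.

δ* = 0.3333; since δ = 0.62 ≥ 0.3333, cooperation can be sustained

Work:
For Grim Trigger:
Cooperate forever: 6/(1-δ)
Defect then punished: 7 + 4·δ/(1-δ)
Need: 6/(1-δ) ≥ 7 + 4·δ/(1-δ)
Solving: δ ≥ (T-R)/(T-P) = (7-6)/(7-4) = 0.3333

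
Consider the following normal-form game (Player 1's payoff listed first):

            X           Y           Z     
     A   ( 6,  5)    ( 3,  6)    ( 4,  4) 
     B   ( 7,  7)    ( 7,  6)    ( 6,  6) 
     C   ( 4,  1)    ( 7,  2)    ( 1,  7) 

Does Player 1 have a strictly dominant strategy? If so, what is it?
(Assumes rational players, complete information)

No strictly dominant strategy exists for Player 1

Work:
A strategy strictly dominates another if it gives a strictly higher payoff against every opponent action. Compare each pair of P1's strategies column-by-column:
  A vs B: [6 vs 7, 3 vs 7, 4 vs 6] → A does not strictly dominate B (column X: 6 ≤ 7)
  A vs C: [6 vs 4, 3 vs 7, 4 vs 1] → A does not strictly dominate C (column Y: 3 ≤ 7)
  B vs A: [7 vs 6, 7 vs 3, 6 vs 4] → B strictly dominates A
  B vs C: [7 vs 4, 7 vs 7, 6 vs 1] → B does not strictly dominate C (column Y: 7 ≤ 7)
  C vs A: [4 vs 6, 7 vs 3, 1 vs 4] → C does not strictly dominate A (column X: 4 ≤ 6)
  C vs B: [4 vs 7, 7 vs 7, 1 vs 6] → C does not strictly dominate B (column X: 4 ≤ 7)
No single strategy strictly dominates all others → no strictly dominant strategy.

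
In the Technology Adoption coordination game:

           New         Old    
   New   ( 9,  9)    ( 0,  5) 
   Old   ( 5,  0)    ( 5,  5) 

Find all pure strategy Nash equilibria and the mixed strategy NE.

Pure NE: (New, New) and (Old, Old); Mixed NE: p = 0.5556, q = 0.5556

Work:
Check pure NE:
(New, New): (9, 9) - no unilateral deviation beneficial
(Old, Old): (5, 5) - no unilateral deviation beneficial
Mixed NE: P1 plays New with p = 0.5556, P2 plays New with q = 0.5556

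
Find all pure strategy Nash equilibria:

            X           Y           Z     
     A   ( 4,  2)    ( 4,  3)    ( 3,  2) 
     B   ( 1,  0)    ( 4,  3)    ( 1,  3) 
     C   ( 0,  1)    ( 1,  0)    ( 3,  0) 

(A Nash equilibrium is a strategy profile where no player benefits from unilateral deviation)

Nash equilibrium: (A, Y), (B, Y)

Work:
Best responses:
  P1 vs X: payoffs [4, 1, 0] → best response A (payoff 4)
  P1 vs Y: payoffs [4, 4, 1] → best response A/B (payoff 4)
  P1 vs Z: payoffs [3, 1, 3] → best response A/C (payoff 3)
  P2 vs A: payoffs [2, 3, 2] → best response Y (payoff 3)
  P2 vs B: payoffs [0, 3, 3] → best response Y/Z (payoff 3)
  P2 vs C: payoffs [1, 0, 0] → best response X (payoff 1)
Mutual best responses: (A,Y), (B,Y) → Nash equilibria.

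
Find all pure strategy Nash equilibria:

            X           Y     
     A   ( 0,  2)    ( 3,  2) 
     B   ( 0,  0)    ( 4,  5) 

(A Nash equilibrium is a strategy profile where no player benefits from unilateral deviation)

Nash equilibrium: (A, X), (B, Y)

Work:
Best responses:
  P1 vs X: payoffs [0, 0] → best response A/B (payoff 0)
  P1 vs Y: payoffs [3, 4] → best response B (payoff 4)
  P2 vs A: payoffs [2, 2] → best response X/Y (payoff 2)
  P2 vs B: payoffs [0, 5] → best response Y (payoff 5)
Mutual best responses: (A,X), (B,Y) → Nash equilibria.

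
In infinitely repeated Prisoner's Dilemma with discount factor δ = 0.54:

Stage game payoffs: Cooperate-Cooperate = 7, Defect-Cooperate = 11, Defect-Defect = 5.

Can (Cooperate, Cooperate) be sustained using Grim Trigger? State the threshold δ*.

δ* = 0.6667; since δ = 0.54 < 0.6667, cooperation cannot be sustained

Work:
For Grim Trigger:
Cooperate forever: 7/(1-δ)
Defect then punished: 11 + 5·δ/(1-δ)
Need: 7/(1-δ) ≥ 11 + 5·δ/(1-δ)
Solving: δ ≥ (T-R)/(T-P) = (11-7)/(11-5) = 0.6667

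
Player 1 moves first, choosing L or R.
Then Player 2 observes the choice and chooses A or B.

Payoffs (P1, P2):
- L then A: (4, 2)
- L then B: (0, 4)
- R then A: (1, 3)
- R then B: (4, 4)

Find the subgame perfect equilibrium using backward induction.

P1 plays R, P2 plays B after L and B after R; Payoff (4, 4)

Work:
Backward induction:
After L: P2 chooses B → P1 gets 0
After R: P2 chooses B → P1 gets 4
P1 chooses R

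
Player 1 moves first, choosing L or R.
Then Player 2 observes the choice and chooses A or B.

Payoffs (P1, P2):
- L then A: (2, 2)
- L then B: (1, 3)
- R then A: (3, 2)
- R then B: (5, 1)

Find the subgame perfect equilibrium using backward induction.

P1 plays R, P2 plays B after L and A after R; Payoff (3, 2)

Work:
Backward induction:
After L: P2 chooses B → P1 gets 1
After R: P2 chooses A → P1 gets 3
P1 chooses R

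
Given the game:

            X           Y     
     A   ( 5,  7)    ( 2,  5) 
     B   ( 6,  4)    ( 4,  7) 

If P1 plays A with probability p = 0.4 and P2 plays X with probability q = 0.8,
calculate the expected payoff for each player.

E[P1] = 5.12, E[P2] = 5.4

Work:
E[P1] = p·q·π₁(A,X) + p·(1-q)·π₁(A,Y) + (1-p)·q·π₁(B,X) + (1-p)·(1-q)·π₁(B,Y)
= 0.4·0.8·5 + 0.4·0.2·2 + 0.6·0.8·6 + 0.6·0.2·4
= 5.12

E[P2] = 5.4 (similar calculation)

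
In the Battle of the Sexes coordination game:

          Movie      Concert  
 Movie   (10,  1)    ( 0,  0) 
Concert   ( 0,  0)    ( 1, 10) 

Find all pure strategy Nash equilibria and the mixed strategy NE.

Pure NE: (Movie, Movie) and (Concert, Concert); Mixed NE: p = 0.9091, q = 0.0909

Work:
Check pure NE:
(Movie, Movie): (10, 1) - no unilateral deviation beneficial
(Concert, Concert): (1, 10) - no unilateral deviation beneficial
Mixed NE: P1 plays Movie with p = 0.9091, P2 plays Movie with q = 0.0909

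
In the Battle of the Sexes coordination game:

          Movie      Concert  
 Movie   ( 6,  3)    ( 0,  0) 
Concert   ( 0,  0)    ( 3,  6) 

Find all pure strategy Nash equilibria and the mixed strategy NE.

Pure NE: (Movie, Movie) and (Concert, Concert); Mixed NE: p = 0.6667, q = 0.3333

Work:
Check pure NE:
(Movie, Movie): (6, 3) - no unilateral deviation beneficial
(Concert, Concert): (3, 6) - no unilateral deviation beneficial
Mixed NE: P1 plays Movie with p = 0.6667, P2 plays Movie with q = 0.3333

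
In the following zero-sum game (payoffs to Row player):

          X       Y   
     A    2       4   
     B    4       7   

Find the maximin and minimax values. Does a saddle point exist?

Maximin = 4, Minimax = 4, Saddle: True

Work:
Row minimums: [2, 4] → maximin = 4
Column maximums: [4, 7] → minimax = 4
Saddle point exists! Game value = 4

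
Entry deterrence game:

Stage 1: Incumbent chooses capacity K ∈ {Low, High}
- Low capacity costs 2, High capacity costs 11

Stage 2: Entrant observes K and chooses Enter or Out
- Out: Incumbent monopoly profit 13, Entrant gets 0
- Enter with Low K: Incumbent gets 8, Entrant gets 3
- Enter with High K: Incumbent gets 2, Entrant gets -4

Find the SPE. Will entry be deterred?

SPE: (Low, Enter|Low, Out|High); Entry not deterred. Incumbent net profit = 6, Entrant gets 3

Work:
After Low K: Entrant enters (3 > 0)
After High K: Entrant stays out (-4 < 0)
Incumbent: Low → 8−2=6, High → 13−11=2
Incumbent chooses Low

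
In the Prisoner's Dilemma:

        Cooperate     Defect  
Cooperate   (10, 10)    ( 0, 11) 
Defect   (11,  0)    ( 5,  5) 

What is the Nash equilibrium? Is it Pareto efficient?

(Defect, Defect) is NE; not Pareto efficient

Work:
Defect dominates Cooperate for both players:
If P2 cooperates: Defect (11) > Cooperate (10)
If P2 defects: Defect (5) > Cooperate (0)
NE: (Defect, Defect) with payoff (5, 5)
But (Cooperate, Cooperate) = (10, 10) Pareto dominates (5, 5)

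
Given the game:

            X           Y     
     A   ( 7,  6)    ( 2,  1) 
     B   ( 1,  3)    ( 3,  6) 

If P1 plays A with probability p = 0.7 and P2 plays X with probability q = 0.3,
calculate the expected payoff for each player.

E[P1] = 3.17, E[P2] = 3.28

Work:
E[P1] = p·q·π₁(A,X) + p·(1-q)·π₁(A,Y) + (1-p)·q·π₁(B,X) + (1-p)·(1-q)·π₁(B,Y)
= 0.7·0.3·7 + 0.7·0.7·2 + 0.3·0.3·1 + 0.3·0.7·3
= 3.17

E[P2] = 3.28 (similar calculation)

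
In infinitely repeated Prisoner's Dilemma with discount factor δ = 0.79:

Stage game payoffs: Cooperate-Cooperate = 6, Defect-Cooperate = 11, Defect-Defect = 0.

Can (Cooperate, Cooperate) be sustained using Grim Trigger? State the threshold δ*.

δ* = 0.4545; since δ = 0.79 ≥ 0.4545, cooperation can be sustained

Work:
For Grim Trigger:
Cooperate forever: 6/(1-δ)
Defect then punished: 11 + 0·δ/(1-δ)
Need: 6/(1-δ) ≥ 11 + 0·δ/(1-δ)
Solving: δ ≥ (T-R)/(T-P) = (11-6)/(11-0) = 0.4545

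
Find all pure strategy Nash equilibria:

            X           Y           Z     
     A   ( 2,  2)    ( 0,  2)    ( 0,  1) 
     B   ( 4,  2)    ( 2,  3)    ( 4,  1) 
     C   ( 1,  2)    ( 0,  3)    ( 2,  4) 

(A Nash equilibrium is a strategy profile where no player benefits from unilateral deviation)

Nash equilibrium: (B, Y)

Work:
Best responses:
  P1 vs X: payoffs [2, 4, 1] → best response B (payoff 4)
  P1 vs Y: payoffs [0, 2, 0] → best response B (payoff 2)
  P1 vs Z: payoffs [0, 4, 2] → best response B (payoff 4)
  P2 vs A: payoffs [2, 2, 1] → best response X/Y (payoff 2)
  P2 vs B: payoffs [2, 3, 1] → best response Y (payoff 3)
  P2 vs C: payoffs [2, 3, 4] → best response Z (payoff 4)
Mutual best responses: (B,Y) → Nash equilibria.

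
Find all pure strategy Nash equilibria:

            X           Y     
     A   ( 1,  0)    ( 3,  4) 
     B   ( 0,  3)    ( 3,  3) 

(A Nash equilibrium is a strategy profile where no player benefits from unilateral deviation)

Nash equilibrium: (A, Y), (B, Y)

Work:
Best responses:
  P1 vs X: payoffs [1, 0] → best response A (payoff 1)
  P1 vs Y: payoffs [3, 3] → best response A/B (payoff 3)
  P2 vs A: payoffs [0, 4] → best response Y (payoff 4)
  P2 vs B: payoffs [3, 3] → best response X/Y (payoff 3)
Mutual best responses: (A,Y), (B,Y) → Nash equilibria.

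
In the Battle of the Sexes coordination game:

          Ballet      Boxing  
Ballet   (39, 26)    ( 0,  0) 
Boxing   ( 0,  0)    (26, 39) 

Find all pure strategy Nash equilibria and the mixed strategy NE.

Pure NE: (Ballet, Ballet) and (Boxing, Boxing); Mixed NE: p = 0.6, q = 0.4

Work:
Check pure NE:
(Ballet, Ballet): (39, 26) - no unilateral deviation beneficial
(Boxing, Boxing): (26, 39) - no unilateral deviation beneficial
Mixed NE: P1 plays Ballet with p = 0.6, P2 plays Ballet with q = 0.4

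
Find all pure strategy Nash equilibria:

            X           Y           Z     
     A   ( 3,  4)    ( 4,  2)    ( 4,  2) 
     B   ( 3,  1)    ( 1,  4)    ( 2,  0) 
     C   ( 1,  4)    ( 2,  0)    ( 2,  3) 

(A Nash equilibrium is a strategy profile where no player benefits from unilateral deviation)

Nash equilibrium: (A, X)

Work:
Best responses:
  P1 vs X: payoffs [3, 3, 1] → best response A/B (payoff 3)
  P1 vs Y: payoffs [4, 1, 2] → best response A (payoff 4)
  P1 vs Z: payoffs [4, 2, 2] → best response A (payoff 4)
  P2 vs A: payoffs [4, 2, 2] → best response X (payoff 4)
  P2 vs B: payoffs [1, 4, 0] → best response Y (payoff 4)
  P2 vs C: payoffs [4, 0, 3] → best response X (payoff 4)
Mutual best responses: (A,X) → Nash equilibria.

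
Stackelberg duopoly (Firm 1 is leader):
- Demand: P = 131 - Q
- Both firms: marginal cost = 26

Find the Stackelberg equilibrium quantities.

q₁* (leader) = 52.5, q₂* (follower) = 26.25

Work:
Follower's reaction: q₂ = (a - c - q₁)/2
Leader substitutes: π₁ = q₁·(a - q₁ - (a-c-q₁)/2 - c)
FOC: q₁* = (131 - 26)/2 = 52.50
Then: q₂* = (131 - 26 - 52.5)/2 = 26.25
Leader has first-mover advantage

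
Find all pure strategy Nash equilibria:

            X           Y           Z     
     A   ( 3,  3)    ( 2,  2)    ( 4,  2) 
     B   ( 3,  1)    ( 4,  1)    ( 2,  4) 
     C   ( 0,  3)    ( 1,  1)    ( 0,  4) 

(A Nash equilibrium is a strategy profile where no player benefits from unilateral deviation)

Nash equilibrium: (A, X)

Work:
Best responses:
  P1 vs X: payoffs [3, 3, 0] → best response A/B (payoff 3)
  P1 vs Y: payoffs [2, 4, 1] → best response B (payoff 4)
  P1 vs Z: payoffs [4, 2, 0] → best response A (payoff 4)
  P2 vs A: payoffs [3, 2, 2] → best response X (payoff 3)
  P2 vs B: payoffs [1, 1, 4] → best response Z (payoff 4)
  P2 vs C: payoffs [3, 1, 4] → best response Z (payoff 4)
Mutual best responses: (A,X) → Nash equilibria.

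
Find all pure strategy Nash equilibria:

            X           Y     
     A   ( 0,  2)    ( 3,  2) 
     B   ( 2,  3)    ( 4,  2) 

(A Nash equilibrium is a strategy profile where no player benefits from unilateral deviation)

Nash equilibrium: (B, X)

Work:
Best responses:
  P1 vs X: payoffs [0, 2] → best response B (payoff 2)
  P1 vs Y: payoffs [3, 4] → best response B (payoff 4)
  P2 vs A: payoffs [2, 2] → best response X/Y (payoff 2)
  P2 vs B: payoffs [3, 2] → best response X (payoff 3)
Mutual best responses: (B,X) → Nash equilibria.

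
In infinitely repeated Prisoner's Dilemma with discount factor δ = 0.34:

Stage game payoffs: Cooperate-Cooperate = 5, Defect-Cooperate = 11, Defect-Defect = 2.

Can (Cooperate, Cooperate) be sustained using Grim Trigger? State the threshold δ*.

δ* = 0.6667; since δ = 0.34 < 0.6667, cooperation cannot be sustained

Work:
For Grim Trigger:
Cooperate forever: 5/(1-δ)
Defect then punished: 11 + 2·δ/(1-δ)
Need: 5/(1-δ) ≥ 11 + 2·δ/(1-δ)
Solving: δ ≥ (T-R)/(T-P) = (11-5)/(11-2) = 0.6667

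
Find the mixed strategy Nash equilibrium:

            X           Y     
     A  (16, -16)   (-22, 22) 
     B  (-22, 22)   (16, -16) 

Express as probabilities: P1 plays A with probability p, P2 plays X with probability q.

p = 0.5, q = 0.5

Work:
Find probabilities that make opponent indifferent:
P2 chooses q to make P1 indifferent between A and B
P1 chooses p to make P2 indifferent between X and Y
Mixed NE: P1 plays (A: 0.5, B: 0.5), P2 plays (X: 0.5, Y: 0.5)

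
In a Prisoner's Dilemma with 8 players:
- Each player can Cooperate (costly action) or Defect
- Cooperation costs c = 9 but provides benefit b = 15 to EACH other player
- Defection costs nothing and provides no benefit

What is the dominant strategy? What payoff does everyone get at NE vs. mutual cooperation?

Dominant: Defect; NE payoff = 0; Coop payoff = 96

Work:
Defect dominates (saves cost c = 9, benefit to others is external)
NE: All defect → everyone gets 0
If all cooperate: each receives (7)×15 - 9 = 96
Social dilemma: 96 > 0 but NE gives 0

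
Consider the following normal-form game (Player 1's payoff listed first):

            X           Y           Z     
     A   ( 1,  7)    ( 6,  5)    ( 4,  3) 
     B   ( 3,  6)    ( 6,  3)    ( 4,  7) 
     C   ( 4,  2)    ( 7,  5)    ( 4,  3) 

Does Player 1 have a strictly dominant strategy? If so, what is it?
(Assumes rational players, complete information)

No strictly dominant strategy exists for Player 1

Work:
A strategy strictly dominates another if it gives a strictly higher payoff against every opponent action. Compare each pair of P1's strategies column-by-column:
  A vs B: [1 vs 3, 6 vs 6, 4 vs 4] → A does not strictly dominate B (column X: 1 ≤ 3)
  A vs C: [1 vs 4, 6 vs 7, 4 vs 4] → A does not strictly dominate C (column X: 1 ≤ 4)
  B vs A: [3 vs 1, 6 vs 6, 4 vs 4] → B does not strictly dominate A (column Y: 6 ≤ 6)
  B vs C: [3 vs 4, 6 vs 7, 4 vs 4] → B does not strictly dominate C (column X: 3 ≤ 4)
  C vs A: [4 vs 1, 7 vs 6, 4 vs 4] → C does not strictly dominate A (column Z: 4 ≤ 4)
  C vs B: [4 vs 3, 7 vs 6, 4 vs 4] → C does not strictly dominate B (column Z: 4 ≤ 4)
No single strategy strictly dominates all others → no strictly dominant strategy.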